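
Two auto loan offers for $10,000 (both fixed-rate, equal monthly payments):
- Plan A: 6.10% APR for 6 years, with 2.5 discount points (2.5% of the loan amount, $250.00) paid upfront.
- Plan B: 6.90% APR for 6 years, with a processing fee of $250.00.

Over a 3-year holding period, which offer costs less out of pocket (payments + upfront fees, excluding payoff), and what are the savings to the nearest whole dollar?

Plan A: at 6.10% the monthly rate is 0.0050833, so the payment is 10,000 × 0.0050833 / (1 − 1.0050833^−72) = $166.20.
Plan B: monthly rate = 6.9%/12 = 0.0057500; payment = 10,000 × 0.0057500 / (1 − (1+0.0057500)^−72) = $170.01.
Over 36 months: Plan A costs 36 × $166.20 + $250.00 = $6,233.20; Plan B costs 36 × $170.01 + $250.00 = $6,370.36.
Plan A is cheaper by $6,370.36 − $6,233.20 = $137.16.

Plan A by $137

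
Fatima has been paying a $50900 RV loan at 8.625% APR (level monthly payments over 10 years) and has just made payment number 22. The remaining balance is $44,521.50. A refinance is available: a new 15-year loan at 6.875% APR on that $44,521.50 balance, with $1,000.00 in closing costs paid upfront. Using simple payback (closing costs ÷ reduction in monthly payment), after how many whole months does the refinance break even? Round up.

5 months

Current payment = 50,900 × 8.625%/12 / (1 − (1+0.0071875)^−120) = $634.50.
Refinanced payment = 44,521.50 × 0.0057292 / (1 − (1+0.0057292)^−180) = $397.07.
Monthly savings = $634.50 − $397.07 = $237.43.
Break-even = $1,000.00 / $237.43 = 4.21 → 5 months.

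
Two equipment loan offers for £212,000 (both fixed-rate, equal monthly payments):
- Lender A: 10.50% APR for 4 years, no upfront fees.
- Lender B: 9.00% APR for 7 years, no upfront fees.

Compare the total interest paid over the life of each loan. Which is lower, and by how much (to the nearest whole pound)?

Lender A by £25,974

Lender A: monthly rate = 10.5%/12 = 0.0087500; payment = 212,000 × 0.0087500 / (1 − (1+0.0087500)^−48) = £5,427.92.
Total interest on Lender A = 48 × £5,427.92 − £212,000 = £48,540.16.
Lender B: monthly rate = 9%/12 = 0.0075000; payment = 212,000 × 0.0075000 / (1 − (1+0.0075000)^−84) = £3,410.88.
Total interest on Lender B = 84 × £3,410.88 − £212,000 = £74,513.92.
Lender A is lower by £25,973.76.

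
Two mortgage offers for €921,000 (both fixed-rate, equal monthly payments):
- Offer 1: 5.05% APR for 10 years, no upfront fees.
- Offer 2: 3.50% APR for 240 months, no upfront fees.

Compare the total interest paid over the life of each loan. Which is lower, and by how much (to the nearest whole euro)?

Offer 1: monthly rate = 5.05%/12 = 0.0042083; payment = 921,000 × 0.0042083 / (1 − (1+0.0042083)^−120) = €9,791.16.
Total interest on Offer 1 = 120 × €9,791.16 − €921,000 = €253,939.20.
Offer 2: monthly rate = 3.5%/12 = 0.0029167; payment = 921,000 × 0.0029167 / (1 − (1+0.0029167)^−240) = €5,341.43.
Total interest on Offer 2 = 240 × €5,341.43 − €921,000 = €360,943.20.
Offer 1 is lower by €107,004.00.

Offer 1 by €107,004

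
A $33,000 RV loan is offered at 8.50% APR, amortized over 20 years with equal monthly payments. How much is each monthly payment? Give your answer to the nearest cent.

At 8.50% the monthly rate is 0.0070833, so the payment is 33,000 × 0.0070833 / (1 − 1.0070833^−240) = $286.38.

$286.38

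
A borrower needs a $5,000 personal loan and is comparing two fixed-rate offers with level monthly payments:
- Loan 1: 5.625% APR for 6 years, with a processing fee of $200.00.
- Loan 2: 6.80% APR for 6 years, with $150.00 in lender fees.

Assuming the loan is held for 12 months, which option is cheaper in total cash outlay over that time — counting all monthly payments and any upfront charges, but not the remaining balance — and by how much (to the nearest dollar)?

Loan 1: monthly rate = 5.625%/12 = 0.0046875; payment = 5,000 × 0.0046875 / (1 − (1+0.0046875)^−72) = $81.98.
Loan 2: monthly rate = 6.8%/12 = 0.0056667; payment = 5,000 × 0.0056667 / (1 − (1+0.0056667)^−72) = $84.77.
Over 12 months: Loan 1 costs 12 × $81.98 + $200.00 = $1,183.76; Loan 2 costs 12 × $84.77 + $150.00 = $1,167.24.
Loan 2 is cheaper by $1,183.76 − $1,167.24 = $16.52.

Loan 2 by $17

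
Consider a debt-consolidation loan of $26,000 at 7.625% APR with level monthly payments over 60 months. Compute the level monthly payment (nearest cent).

At 7.625% the monthly rate is 0.0063542, so the payment is 26,000 × 0.0063542 / (1 − 1.0063542^−60) = $522.53.

$522.53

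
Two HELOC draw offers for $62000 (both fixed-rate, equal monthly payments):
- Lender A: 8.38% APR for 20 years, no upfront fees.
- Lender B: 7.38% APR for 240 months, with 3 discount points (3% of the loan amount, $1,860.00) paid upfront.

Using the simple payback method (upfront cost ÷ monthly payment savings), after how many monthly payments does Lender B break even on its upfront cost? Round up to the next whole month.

49 months

Lender A: monthly rate = 8.38%/12 = 0.0069833; payment = 62,000 × 0.0069833 / (1 − (1+0.0069833)^−240) = $533.35.
Lender B: at 7.38% the monthly rate is 0.0061500, so the payment is 62,000 × 0.0061500 / (1 − 1.0061500^−240) = $494.93.
Monthly savings = $533.35 − $494.93 = $38.42.
Break-even = $1,860.00 / $38.42 = 48.41 → 49 months.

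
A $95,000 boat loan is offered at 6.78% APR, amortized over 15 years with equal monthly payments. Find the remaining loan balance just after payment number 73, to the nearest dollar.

With monthly rate i = 6.78%/12 = 0.0056500, the balance after k of n payments is P · [(1+i)^n − (1+i)^k] / [(1+i)^n − 1].
(1+0.0056500)^180 = 2.75698516 and (1+0.0056500)^73 = 1.50876163, so the balance is 95,000 × (2.75698516 − 1.50876163) / (2.75698516 − 1) = $67,491.31.

$67,491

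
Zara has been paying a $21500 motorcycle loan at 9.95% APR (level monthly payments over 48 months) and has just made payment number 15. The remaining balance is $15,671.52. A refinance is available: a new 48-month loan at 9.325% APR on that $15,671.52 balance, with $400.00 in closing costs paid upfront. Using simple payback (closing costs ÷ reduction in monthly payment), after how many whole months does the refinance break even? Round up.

3 months

Current payment = 21,500 × 9.95%/12 / (1 − (1+0.0082917)^−48) = $544.78.
Refinanced payment = 15,671.52 × 0.0077708 / (1 − (1+0.0077708)^−48) = $392.41.
Monthly savings = $544.78 − $392.41 = $152.37.
Break-even = $400.00 / $152.37 = 2.63 → 3 months.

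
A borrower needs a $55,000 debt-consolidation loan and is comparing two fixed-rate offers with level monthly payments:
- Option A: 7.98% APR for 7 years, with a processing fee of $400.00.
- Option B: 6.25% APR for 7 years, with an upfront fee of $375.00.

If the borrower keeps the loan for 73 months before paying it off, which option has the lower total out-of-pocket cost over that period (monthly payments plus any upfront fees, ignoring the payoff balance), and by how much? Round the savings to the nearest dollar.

Option A: monthly rate = 7.98%/12 = 0.0066500; payment = 55,000 × 0.0066500 / (1 − (1+0.0066500)^−84) = $856.69.
Option B: monthly rate = 6.25%/12 = 0.0052083; payment = 55,000 × 0.0052083 / (1 − (1+0.0052083)^−84) = $810.08.
Over 73 months: Option A costs 73 × $856.69 + $400.00 = $62,938.37; Option B costs 73 × $810.08 + $375.00 = $59,510.84.
Option B is cheaper by $62,938.37 − $59,510.84 = $3,427.53.

Option B by $3,428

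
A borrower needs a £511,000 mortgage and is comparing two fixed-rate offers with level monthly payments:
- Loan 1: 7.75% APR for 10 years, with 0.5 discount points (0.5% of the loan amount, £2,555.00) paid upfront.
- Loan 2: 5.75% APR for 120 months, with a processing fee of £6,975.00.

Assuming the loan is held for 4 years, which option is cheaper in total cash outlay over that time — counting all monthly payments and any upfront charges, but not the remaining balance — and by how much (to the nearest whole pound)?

Loan 1: monthly rate = 7.75%/12 = 0.0064583; payment = 511,000 × 0.0064583 / (1 − (1+0.0064583)^−120) = £6,132.54.
Loan 2: monthly rate = 5.75%/12 = 0.0047917; payment = 511,000 × 0.0047917 / (1 − (1+0.0047917)^−120) = £5,609.21.
Over 48 months: Loan 1 costs 48 × £6,132.54 + £2,555.00 = £296,916.92; Loan 2 costs 48 × £5,609.21 + £6,975.00 = £276,217.08.
Loan 2 is cheaper by £296,916.92 − £276,217.08 = £20,699.84.

Loan 2 by £20,700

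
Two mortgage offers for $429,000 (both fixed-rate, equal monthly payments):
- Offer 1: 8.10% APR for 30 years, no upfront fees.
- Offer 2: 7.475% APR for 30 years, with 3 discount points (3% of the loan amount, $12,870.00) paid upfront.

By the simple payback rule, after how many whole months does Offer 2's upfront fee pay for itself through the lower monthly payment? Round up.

70 months

Offer 1: monthly rate = 8.1%/12 = 0.0067500; payment = 429,000 × 0.0067500 / (1 − (1+0.0067500)^−360) = $3,177.81.
Offer 2: monthly rate = 7.475%/12 = 0.0062292; payment = 429,000 × 0.0062292 / (1 − (1+0.0062292)^−360) = $2,992.29.
Monthly savings = $3,177.81 − $2,992.29 = $185.52.
Break-even = $12,870.00 / $185.52 = 69.37 → 70 months.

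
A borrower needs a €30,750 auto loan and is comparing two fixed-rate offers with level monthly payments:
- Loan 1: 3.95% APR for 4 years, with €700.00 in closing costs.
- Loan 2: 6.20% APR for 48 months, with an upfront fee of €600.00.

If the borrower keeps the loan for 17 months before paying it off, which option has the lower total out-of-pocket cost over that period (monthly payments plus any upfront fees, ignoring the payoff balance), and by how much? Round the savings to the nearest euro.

Loan 1: at 3.95% the monthly rate is 0.0032917, so the payment is 30,750 × 0.0032917 / (1 − 1.0032917^−48) = €693.62.
Loan 2: at 6.20% the monthly rate is 0.0051667, so the payment is 30,750 × 0.0051667 / (1 − 1.0051667^−48) = €724.99.
Over 17 months: Loan 1 costs 17 × €693.62 + €700.00 = €12,491.54; Loan 2 costs 17 × €724.99 + €600.00 = €12,924.83.
Loan 1 is cheaper by €12,924.83 − €12,491.54 = €433.29.

Loan 1 by €433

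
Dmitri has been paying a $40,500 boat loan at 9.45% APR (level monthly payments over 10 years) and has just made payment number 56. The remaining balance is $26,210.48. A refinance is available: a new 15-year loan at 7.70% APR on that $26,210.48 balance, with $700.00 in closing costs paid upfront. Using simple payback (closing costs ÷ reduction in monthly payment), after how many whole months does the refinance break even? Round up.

Current payment = 40,500 × 9.45%/12 / (1 − (1+0.0078750)^−120) = $522.95.
Refinanced payment = 26,210.48 × 0.0064167 / (1 − (1+0.0064167)^−180) = $245.96.
Monthly savings = $522.95 − $245.96 = $276.99.
Break-even = $700.00 / $276.99 = 2.53 → 3 months.

3 months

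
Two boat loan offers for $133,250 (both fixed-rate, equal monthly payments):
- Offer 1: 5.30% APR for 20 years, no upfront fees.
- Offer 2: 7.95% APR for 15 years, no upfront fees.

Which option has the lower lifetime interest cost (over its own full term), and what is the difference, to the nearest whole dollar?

Offer 1: at 5.30% the monthly rate is 0.0044167, so the payment is 133,250 × 0.0044167 / (1 − 1.0044167^−240) = $901.62.
Total interest on Offer 1 = 240 × $901.62 − $133,250 = $83,138.80.
Offer 2: at 7.95% the monthly rate is 0.0066250, so the payment is 133,250 × 0.0066250 / (1 − 1.0066250^−180) = $1,269.56.
Total interest on Offer 2 = 180 × $1,269.56 − $133,250 = $95,270.80.
Offer 1 is lower by $12,132.00.

Offer 1 by $12,132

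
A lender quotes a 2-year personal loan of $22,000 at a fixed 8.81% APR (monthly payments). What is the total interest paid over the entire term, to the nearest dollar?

Monthly rate = 8.81%/12 = 0.0073417; payment = 22,000 × 0.0073417 / (1 − (1+0.0073417)^−24) = $1,003.15.
Total paid = 24 × $1,003.15 = $24,075.60; interest = $24,075.60 − $22,000 = $2,075.60.

$2,076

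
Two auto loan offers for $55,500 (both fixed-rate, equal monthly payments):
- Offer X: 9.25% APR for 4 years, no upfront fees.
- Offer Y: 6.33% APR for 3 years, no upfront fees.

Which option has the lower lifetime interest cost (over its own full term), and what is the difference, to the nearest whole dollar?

Offer X: at 9.25% the monthly rate is 0.0077083, so the payment is 55,500 × 0.0077083 / (1 − 1.0077083^−48) = $1,387.72.
Total interest on Offer X = 48 × $1,387.72 − $55,500 = $11,110.56.
Offer Y: at 6.33% the monthly rate is 0.0052750, so the payment is 55,500 × 0.0052750 / (1 − 1.0052750^−36) = $1,696.73.
Total interest on Offer Y = 36 × $1,696.73 − $55,500 = $5,582.28.
Offer Y is lower by $5,528.28.

Offer Y by $5,528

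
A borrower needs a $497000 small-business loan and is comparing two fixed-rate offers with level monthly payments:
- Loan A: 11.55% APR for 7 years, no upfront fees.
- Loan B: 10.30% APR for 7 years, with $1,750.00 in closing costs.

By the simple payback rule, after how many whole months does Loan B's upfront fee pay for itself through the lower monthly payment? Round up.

6 months

Loan A: monthly rate = 11.55%/12 = 0.0096250; payment = 497,000 × 0.0096250 / (1 − (1+0.0096250)^−84) = $8,654.25.
Loan B: at 10.30% the monthly rate is 0.0085833, so the payment is 497,000 × 0.0085833 / (1 − 1.0085833^−84) = $8,328.03.
Monthly savings = $8,654.25 − $8,328.03 = $326.22.
Break-even = $1,750.00 / $326.22 = 5.36 → 6 months.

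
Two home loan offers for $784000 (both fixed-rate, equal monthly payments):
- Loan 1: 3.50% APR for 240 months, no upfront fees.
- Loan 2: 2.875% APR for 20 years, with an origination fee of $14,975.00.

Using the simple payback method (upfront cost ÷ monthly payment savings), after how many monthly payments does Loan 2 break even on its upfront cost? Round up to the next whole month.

61 months

Loan 1: at 3.50% the monthly rate is 0.0029167, so the payment is 784,000 × 0.0029167 / (1 − 1.0029167^−240) = $4,546.88.
Loan 2: at 2.875% the monthly rate is 0.0023958, so the payment is 784,000 × 0.0023958 / (1 − 1.0023958^−240) = $4,299.15.
Monthly savings = $4,546.88 − $4,299.15 = $247.73.
Break-even = $14,975.00 / $247.73 = 60.45 → 61 months.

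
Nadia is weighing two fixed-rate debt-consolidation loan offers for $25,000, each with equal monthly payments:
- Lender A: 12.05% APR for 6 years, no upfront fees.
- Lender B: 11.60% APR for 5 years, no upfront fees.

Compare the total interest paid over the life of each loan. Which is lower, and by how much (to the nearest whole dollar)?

Lender B by $2,173

Lender A: at 12.05% the monthly rate is 0.0100417, so the payment is 25,000 × 0.0100417 / (1 − 1.0100417^−72) = $489.41.
Total interest on Lender A = 72 × $489.41 − $25,000 = $10,237.52.
Lender B: monthly rate = 11.6%/12 = 0.0096667; payment = 25,000 × 0.0096667 / (1 − (1+0.0096667)^−60) = $551.07.
Total interest on Lender B = 60 × $551.07 − $25,000 = $8,064.20.
Lender B is lower by $2,173.32.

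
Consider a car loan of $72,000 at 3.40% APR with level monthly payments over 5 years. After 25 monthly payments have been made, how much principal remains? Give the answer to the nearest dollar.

With monthly rate i = 3.4%/12 = 0.0028333, the balance after k of n payments is P · [(1+i)^n − (1+i)^k] / [(1+i)^n − 1].
(1+0.0028333)^60 = 1.18501996 and (1+0.0028333)^25 = 1.07329481, so the balance is 72,000 × (1.18501996 − 1.07329481) / (1.18501996 − 1) = $43,477.53.

$43,478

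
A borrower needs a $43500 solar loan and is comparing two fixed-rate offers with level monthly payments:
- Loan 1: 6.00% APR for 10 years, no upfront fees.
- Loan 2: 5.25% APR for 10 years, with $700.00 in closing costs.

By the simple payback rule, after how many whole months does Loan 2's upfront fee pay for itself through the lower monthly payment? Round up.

44 months

Loan 1: at 6.00% the monthly rate is 0.0050000, so the payment is 43,500 × 0.0050000 / (1 − 1.0050000^−120) = $482.94.
Loan 2: monthly rate = 5.25%/12 = 0.0043750; payment = 43,500 × 0.0043750 / (1 − (1+0.0043750)^−120) = $466.72.
Monthly savings = $482.94 − $466.72 = $16.22.
Break-even = $700.00 / $16.22 = 43.16 → 44 months.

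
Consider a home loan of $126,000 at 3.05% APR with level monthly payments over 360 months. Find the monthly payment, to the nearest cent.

$534.62

At 3.05% the monthly rate is 0.0025417, so the payment is 126,000 × 0.0025417 / (1 − 1.0025417^−360) = $534.62.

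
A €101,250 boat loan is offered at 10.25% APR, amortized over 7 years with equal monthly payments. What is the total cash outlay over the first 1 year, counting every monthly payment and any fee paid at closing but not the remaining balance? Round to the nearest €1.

Monthly rate = 10.25%/12 = 0.0085417; payment = 101,250 × 0.0085417 / (1 − (1+0.0085417)^−84) = €1,693.98.
Total outlay = 12 × €1,693.98 = €20,327.76.

€20,328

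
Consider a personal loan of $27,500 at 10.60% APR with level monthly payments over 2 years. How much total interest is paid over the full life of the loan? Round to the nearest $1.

$3,139

Monthly rate = 10.6%/12 = 0.0088333; payment = 27,500 × 0.0088333 / (1 − (1+0.0088333)^−24) = $1,276.61.
Total paid = 24 × $1,276.61 = $30,638.64; interest = $30,638.64 − $27,500 = $3,138.64.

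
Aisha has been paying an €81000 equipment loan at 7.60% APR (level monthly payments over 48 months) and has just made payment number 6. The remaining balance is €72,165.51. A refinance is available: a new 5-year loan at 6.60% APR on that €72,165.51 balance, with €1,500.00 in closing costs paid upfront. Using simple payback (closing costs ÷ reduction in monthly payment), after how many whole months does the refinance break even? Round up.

Current payment = 81,000 × 7.6%/12 / (1 − (1+0.0063333)^−48) = €1,962.27.
Refinanced payment = 72,165.51 × 0.0055000 / (1 − (1+0.0055000)^−60) = €1,415.38.
Monthly savings = €1,962.27 − €1,415.38 = €546.89.
Break-even = €1,500.00 / €546.89 = 2.74 → 3 months.

3 months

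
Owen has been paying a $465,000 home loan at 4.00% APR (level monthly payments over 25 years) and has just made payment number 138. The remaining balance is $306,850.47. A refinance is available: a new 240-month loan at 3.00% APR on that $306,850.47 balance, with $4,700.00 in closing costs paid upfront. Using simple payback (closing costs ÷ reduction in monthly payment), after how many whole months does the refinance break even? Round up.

Current payment = 465,000 × 4%/12 / (1 − (1+0.0033333)^−300) = $2,454.44.
Refinanced payment = 306,850.47 × 0.0025000 / (1 − (1+0.0025000)^−240) = $1,701.79.
Monthly savings = $2,454.44 − $1,701.79 = $752.65.
Break-even = $4,700.00 / $752.65 = 6.24 → 7 months.

7 months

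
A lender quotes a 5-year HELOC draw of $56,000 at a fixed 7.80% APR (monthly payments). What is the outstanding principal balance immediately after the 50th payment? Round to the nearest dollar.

With monthly rate i = 7.8%/12 = 0.0065000, the balance after k of n payments is P · [(1+i)^n − (1+i)^k] / [(1+i)^n − 1].
(1+0.0065000)^60 = 1.47511797 and (1+0.0065000)^50 = 1.38257583, so the balance is 56,000 × (1.47511797 − 1.38257583) / (1.47511797 − 1) = $10,907.52.

$10,908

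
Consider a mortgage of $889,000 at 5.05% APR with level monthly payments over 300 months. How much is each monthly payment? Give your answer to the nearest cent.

$5,222.94

At 5.05% the monthly rate is 0.0042083, so the payment is 889,000 × 0.0042083 / (1 − 1.0042083^−300) = $5,222.94.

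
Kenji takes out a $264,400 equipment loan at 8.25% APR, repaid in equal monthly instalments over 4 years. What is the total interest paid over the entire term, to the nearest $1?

$46,921

Monthly rate = 8.25%/12 = 0.0068750; payment = 264,400 × 0.0068750 / (1 − (1+0.0068750)^−48) = $6,485.85.
Total paid = 48 × $6,485.85 = $311,320.80; interest = $311,320.80 − $264,400 = $46,920.80.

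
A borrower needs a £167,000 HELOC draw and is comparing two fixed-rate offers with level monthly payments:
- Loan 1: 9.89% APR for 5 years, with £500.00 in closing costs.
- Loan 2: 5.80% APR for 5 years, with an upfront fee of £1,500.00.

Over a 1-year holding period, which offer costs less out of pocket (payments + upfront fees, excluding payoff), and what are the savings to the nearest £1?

Loan 2 by £2,914

Loan 1: monthly rate = 9.89%/12 = 0.0082417; payment = 167,000 × 0.0082417 / (1 − (1+0.0082417)^−60) = £3,539.22.
Loan 2: at 5.80% the monthly rate is 0.0048333, so the payment is 167,000 × 0.0048333 / (1 − 1.0048333^−60) = £3,213.07.
Over 12 months: Loan 1 costs 12 × £3,539.22 + £500.00 = £42,970.64; Loan 2 costs 12 × £3,213.07 + £1,500.00 = £40,056.84.
Loan 2 is cheaper by £42,970.64 − £40,056.84 = £2,913.80.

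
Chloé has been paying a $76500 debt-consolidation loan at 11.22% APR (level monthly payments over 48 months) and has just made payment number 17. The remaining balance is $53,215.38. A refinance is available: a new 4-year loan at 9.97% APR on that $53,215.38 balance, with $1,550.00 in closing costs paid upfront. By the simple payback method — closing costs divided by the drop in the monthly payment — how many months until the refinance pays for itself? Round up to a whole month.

Current payment = 76,500 × 11.22%/12 / (1 − (1+0.0093500)^−48) = $1,985.37.
Refinanced payment = 53,215.38 × 0.0083083 / (1 − (1+0.0083083)^−48) = $1,348.91.
Monthly savings = $1,985.37 − $1,348.91 = $636.46.
Break-even = $1,550.00 / $636.46 = 2.44 → 3 months.

3 months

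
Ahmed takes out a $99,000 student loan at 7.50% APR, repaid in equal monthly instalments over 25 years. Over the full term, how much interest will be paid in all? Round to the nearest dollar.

Monthly rate = 7.5%/12 = 0.0062500; payment = 99,000 × 0.0062500 / (1 − (1+0.0062500)^−300) = $731.60.
Total paid = 300 × $731.60 = $219,480.00; interest = $219,480.00 − $99,000 = $120,480.00.

$120,480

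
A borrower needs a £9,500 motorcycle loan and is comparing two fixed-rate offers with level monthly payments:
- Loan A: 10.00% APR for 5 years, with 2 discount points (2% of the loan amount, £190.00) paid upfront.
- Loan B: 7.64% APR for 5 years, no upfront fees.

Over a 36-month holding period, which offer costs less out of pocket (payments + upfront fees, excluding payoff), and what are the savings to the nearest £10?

Loan A: monthly rate = 10%/12 = 0.0083333; payment = 9,500 × 0.0083333 / (1 − (1+0.0083333)^−60) = £201.85.
Loan B: monthly rate = 7.64%/12 = 0.0063667; payment = 9,500 × 0.0063667 / (1 − (1+0.0063667)^−60) = £190.99.
Over 36 months: Loan A costs 36 × £201.85 + £190.00 = £7,456.60; Loan B costs 36 × £190.99 = £6,875.64.
Loan B is cheaper by £7,456.60 − £6,875.64 = £580.96.

Loan B by £580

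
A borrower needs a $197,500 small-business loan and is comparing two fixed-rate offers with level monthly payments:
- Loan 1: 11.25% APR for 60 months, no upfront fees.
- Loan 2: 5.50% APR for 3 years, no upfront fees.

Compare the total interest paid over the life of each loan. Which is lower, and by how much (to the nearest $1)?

Loan 2 by $44,435

Loan 1: at 11.25% the monthly rate is 0.0093750, so the payment is 197,500 × 0.0093750 / (1 − 1.0093750^−60) = $4,318.79.
Total interest on Loan 1 = 60 × $4,318.79 − $197,500 = $61,627.40.
Loan 2: at 5.50% the monthly rate is 0.0045833, so the payment is 197,500 × 0.0045833 / (1 − 1.0045833^−36) = $5,963.69.
Total interest on Loan 2 = 36 × $5,963.69 − $197,500 = $17,192.84.
Loan 2 is lower by $44,434.56.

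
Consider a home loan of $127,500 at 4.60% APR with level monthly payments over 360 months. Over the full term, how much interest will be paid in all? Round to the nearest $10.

$107,800

Monthly rate = 4.6%/12 = 0.0038333; payment = 127,500 × 0.0038333 / (1 − (1+0.0038333)^−360) = $653.62.
Total paid = 360 × $653.62 = $235,303.20; interest = $235,303.20 − $127,500 = $107,803.20.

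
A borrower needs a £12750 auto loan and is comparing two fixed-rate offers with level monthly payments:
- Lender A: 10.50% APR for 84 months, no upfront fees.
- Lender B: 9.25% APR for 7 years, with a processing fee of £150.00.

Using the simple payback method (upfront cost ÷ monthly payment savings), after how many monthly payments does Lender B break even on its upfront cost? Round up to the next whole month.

19 months

Lender A: at 10.50% the monthly rate is 0.0087500, so the payment is 12,750 × 0.0087500 / (1 − 1.0087500^−84) = £214.97.
Lender B: at 9.25% the monthly rate is 0.0077083, so the payment is 12,750 × 0.0077083 / (1 − 1.0077083^−84) = £206.76.
Monthly savings = £214.97 − £206.76 = £8.21.
Break-even = £150.00 / £8.21 = 18.27 → 19 months.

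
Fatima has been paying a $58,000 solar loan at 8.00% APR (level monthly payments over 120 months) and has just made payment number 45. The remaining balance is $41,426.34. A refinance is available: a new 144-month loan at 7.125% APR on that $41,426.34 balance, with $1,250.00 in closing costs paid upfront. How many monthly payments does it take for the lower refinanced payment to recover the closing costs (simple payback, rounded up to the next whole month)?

5 months

Current payment = 58,000 × 8%/12 / (1 − (1+0.0066667)^−120) = $703.70.
Refinanced payment = 41,426.34 × 0.0059375 / (1 − (1+0.0059375)^−144) = $428.79.
Monthly savings = $703.70 − $428.79 = $274.91.
Break-even = $1,250.00 / $274.91 = 4.55 → 5 months.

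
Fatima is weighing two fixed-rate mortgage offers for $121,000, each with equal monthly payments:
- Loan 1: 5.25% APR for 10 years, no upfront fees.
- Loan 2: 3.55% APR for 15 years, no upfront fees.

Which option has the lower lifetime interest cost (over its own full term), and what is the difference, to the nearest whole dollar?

Loan 1 by $449

Loan 1: monthly rate = 5.25%/12 = 0.0043750; payment = 121,000 × 0.0043750 / (1 − (1+0.0043750)^−120) = $1,298.23.
Total interest on Loan 1 = 120 × $1,298.23 − $121,000 = $34,787.60.
Loan 2: at 3.55% the monthly rate is 0.0029583, so the payment is 121,000 × 0.0029583 / (1 − 1.0029583^−180) = $867.98.
Total interest on Loan 2 = 180 × $867.98 − $121,000 = $35,236.40.
Loan 1 is lower by $448.80.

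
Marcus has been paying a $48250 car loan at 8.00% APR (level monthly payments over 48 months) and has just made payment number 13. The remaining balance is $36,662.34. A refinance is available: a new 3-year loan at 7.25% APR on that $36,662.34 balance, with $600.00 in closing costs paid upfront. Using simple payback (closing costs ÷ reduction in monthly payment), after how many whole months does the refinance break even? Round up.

Current payment = 48,250 × 8%/12 / (1 − (1+0.0066667)^−48) = $1,177.92.
Refinanced payment = 36,662.34 × 0.0060417 / (1 − (1+0.0060417)^−36) = $1,136.22.
Monthly savings = $1,177.92 − $1,136.22 = $41.70.
Break-even = $600.00 / $41.70 = 14.39 → 15 months.

15 months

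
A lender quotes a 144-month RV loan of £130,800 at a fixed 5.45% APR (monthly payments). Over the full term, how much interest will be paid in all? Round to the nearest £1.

Monthly rate = 5.45%/12 = 0.0045417; payment = 130,800 × 0.0045417 / (1 − (1+0.0045417)^−144) = £1,239.49.
Total paid = 144 × £1,239.49 = £178,486.56; interest = £178,486.56 − £130,800 = £47,686.56.

£47,687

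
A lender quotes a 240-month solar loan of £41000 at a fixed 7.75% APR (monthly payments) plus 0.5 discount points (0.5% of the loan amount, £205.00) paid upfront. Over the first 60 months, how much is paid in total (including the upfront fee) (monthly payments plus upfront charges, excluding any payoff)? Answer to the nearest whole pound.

Monthly rate = 7.75%/12 = 0.0064583; payment = 41,000 × 0.0064583 / (1 − (1+0.0064583)^−240) = £336.59.
Total outlay = 60 × £336.59 + £205.00 = £20,400.40.

£20,400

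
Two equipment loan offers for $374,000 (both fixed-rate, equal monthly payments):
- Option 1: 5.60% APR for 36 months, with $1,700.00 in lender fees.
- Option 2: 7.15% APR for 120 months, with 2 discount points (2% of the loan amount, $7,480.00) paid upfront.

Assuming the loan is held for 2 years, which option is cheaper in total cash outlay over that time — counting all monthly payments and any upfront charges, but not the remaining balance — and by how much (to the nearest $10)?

Option 2 by $160,750

Option 1: monthly rate = 5.6%/12 = 0.0046667; payment = 374,000 × 0.0046667 / (1 − (1+0.0046667)^−36) = $11,310.14.
Option 2: monthly rate = 7.15%/12 = 0.0059583; payment = 374,000 × 0.0059583 / (1 − (1+0.0059583)^−120) = $4,371.43.
Over 24 months: Option 1 costs 24 × $11,310.14 + $1,700.00 = $273,143.36; Option 2 costs 24 × $4,371.43 + $7,480.00 = $112,394.32.
Option 2 is cheaper by $273,143.36 − $112,394.32 = $160,749.04.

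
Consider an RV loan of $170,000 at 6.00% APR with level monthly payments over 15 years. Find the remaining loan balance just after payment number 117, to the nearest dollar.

$77,362

With monthly rate i = 6%/12 = 0.0050000, the balance after k of n payments is P · [(1+i)^n − (1+i)^k] / [(1+i)^n − 1].
(1+0.0050000)^180 = 2.45409356 and (1+0.0050000)^117 = 1.79237644, so the balance is 170,000 × (2.45409356 − 1.79237644) / (2.45409356 − 1) = $77,362.22.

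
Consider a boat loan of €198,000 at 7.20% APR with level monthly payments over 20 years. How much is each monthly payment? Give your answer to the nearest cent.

Monthly rate = 7.2%/12 = 0.0060000; payment = 198,000 × 0.0060000 / (1 − (1+0.0060000)^−240) = €1,558.95.

€1,558.95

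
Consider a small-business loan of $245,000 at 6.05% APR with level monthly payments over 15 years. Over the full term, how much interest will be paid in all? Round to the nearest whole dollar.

Monthly rate = 6.05%/12 = 0.0050417; payment = 245,000 × 0.0050417 / (1 − (1+0.0050417)^−180) = $2,074.07.
Total paid = 180 × $2,074.07 = $373,332.60; interest = $373,332.60 − $245,000 = $128,332.60.

$128,333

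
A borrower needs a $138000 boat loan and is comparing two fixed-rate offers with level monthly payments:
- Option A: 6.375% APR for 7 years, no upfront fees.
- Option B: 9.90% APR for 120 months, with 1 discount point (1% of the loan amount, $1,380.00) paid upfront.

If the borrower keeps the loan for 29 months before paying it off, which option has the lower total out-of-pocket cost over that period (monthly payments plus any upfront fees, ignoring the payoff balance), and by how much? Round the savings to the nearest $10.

Option B by $5,140

Option A: monthly rate = 6.375%/12 = 0.0053125; payment = 138,000 × 0.0053125 / (1 − (1+0.0053125)^−84) = $2,040.88.
Option B: monthly rate = 9.9%/12 = 0.0082500; payment = 138,000 × 0.0082500 / (1 − (1+0.0082500)^−120) = $1,816.05.
Over 29 months: Option A costs 29 × $2,040.88 = $59,185.52; Option B costs 29 × $1,816.05 + $1,380.00 = $54,045.45.
Option B is cheaper by $59,185.52 − $54,045.45 = $5,140.07.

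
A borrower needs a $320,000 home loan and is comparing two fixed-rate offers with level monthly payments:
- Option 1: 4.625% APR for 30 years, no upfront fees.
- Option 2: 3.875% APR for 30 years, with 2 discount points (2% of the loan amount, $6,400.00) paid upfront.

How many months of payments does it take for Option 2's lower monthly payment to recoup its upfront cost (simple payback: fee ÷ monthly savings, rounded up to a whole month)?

Option 1: monthly rate = 4.625%/12 = 0.0038542; payment = 320,000 × 0.0038542 / (1 − (1+0.0038542)^−360) = $1,645.25.
Option 2: at 3.875% the monthly rate is 0.0032292, so the payment is 320,000 × 0.0032292 / (1 − 1.0032292^−360) = $1,504.76.
Monthly savings = $1,645.25 − $1,504.76 = $140.49.
Break-even = $6,400.00 / $140.49 = 45.55 → 46 months.

46 months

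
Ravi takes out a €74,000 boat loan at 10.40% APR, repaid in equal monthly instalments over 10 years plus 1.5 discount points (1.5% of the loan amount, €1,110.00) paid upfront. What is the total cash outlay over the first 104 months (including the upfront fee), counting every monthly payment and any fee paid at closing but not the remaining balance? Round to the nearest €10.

At 10.40% the monthly rate is 0.0086667, so the payment is 74,000 × 0.0086667 / (1 − 1.0086667^−120) = €994.38.
Total outlay = 104 × €994.38 + €1,110.00 = €104,525.52.

€104,530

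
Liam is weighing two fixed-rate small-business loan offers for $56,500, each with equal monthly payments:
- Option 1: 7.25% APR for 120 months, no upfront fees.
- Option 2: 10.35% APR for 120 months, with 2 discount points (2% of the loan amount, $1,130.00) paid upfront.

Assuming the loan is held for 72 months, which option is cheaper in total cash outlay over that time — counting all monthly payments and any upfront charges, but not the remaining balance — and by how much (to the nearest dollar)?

Option 1 by $7,922

Option 1: monthly rate = 7.25%/12 = 0.0060417; payment = 56,500 × 0.0060417 / (1 − (1+0.0060417)^−120) = $663.32.
Option 2: monthly rate = 10.35%/12 = 0.0086250; payment = 56,500 × 0.0086250 / (1 − (1+0.0086250)^−120) = $757.65.
Over 72 months: Option 1 costs 72 × $663.32 = $47,759.04; Option 2 costs 72 × $757.65 + $1,130.00 = $55,680.80.
Option 1 is cheaper by $55,680.80 − $47,759.04 = $7,921.76.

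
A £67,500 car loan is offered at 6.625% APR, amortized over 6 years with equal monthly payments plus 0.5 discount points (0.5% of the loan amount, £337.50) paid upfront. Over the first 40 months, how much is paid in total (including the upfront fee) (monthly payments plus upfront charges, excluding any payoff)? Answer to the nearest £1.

At 6.625% the monthly rate is 0.0055208, so the payment is 67,500 × 0.0055208 / (1 − 1.0055208^−72) = £1,138.69.
Total outlay = 40 × £1,138.69 + £337.50 = £45,885.10.

£45,885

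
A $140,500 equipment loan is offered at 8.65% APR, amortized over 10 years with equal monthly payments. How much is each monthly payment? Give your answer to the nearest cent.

$1,753.29

At 8.65% the monthly rate is 0.0072083, so the payment is 140,500 × 0.0072083 / (1 − 1.0072083^−120) = $1,753.29.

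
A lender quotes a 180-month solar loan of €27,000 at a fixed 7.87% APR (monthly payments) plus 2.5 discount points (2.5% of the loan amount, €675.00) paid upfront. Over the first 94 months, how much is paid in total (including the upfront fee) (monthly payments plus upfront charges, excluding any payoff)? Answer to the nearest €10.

At 7.87% the monthly rate is 0.0065583, so the payment is 27,000 × 0.0065583 / (1 − 1.0065583^−180) = €256.00.
Total outlay = 94 × €256.00 + €675.00 = €24,739.00.

€24,740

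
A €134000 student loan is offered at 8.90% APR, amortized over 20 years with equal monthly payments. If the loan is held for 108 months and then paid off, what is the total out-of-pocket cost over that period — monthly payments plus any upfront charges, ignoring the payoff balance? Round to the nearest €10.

Monthly rate = 8.9%/12 = 0.0074167; payment = 134,000 × 0.0074167 / (1 − (1+0.0074167)^−240) = €1,197.03.
Total outlay = 108 × €1,197.03 = €129,279.24.

€129,280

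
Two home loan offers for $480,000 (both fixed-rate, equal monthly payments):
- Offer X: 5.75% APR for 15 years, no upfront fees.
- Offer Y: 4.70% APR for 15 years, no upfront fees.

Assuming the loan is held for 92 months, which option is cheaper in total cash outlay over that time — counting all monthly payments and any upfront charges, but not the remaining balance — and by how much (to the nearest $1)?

Offer X: monthly rate = 5.75%/12 = 0.0047917; payment = 480,000 × 0.0047917 / (1 − (1+0.0047917)^−180) = $3,985.97.
Offer Y: monthly rate = 4.7%/12 = 0.0039167; payment = 480,000 × 0.0039167 / (1 − (1+0.0039167)^−180) = $3,721.22.
Over 92 months: Offer X costs 92 × $3,985.97 = $366,709.24; Offer Y costs 92 × $3,721.22 = $342,352.24.
Offer Y is cheaper by $366,709.24 − $342,352.24 = $24,357.00.

Offer Y by $24,357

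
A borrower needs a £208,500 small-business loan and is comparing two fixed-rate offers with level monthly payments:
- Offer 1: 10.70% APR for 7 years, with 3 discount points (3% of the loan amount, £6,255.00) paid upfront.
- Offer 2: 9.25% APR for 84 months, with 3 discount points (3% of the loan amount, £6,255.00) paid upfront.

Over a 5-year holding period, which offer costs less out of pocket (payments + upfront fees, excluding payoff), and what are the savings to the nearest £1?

Offer 2 by £9,368

Offer 1: at 10.70% the monthly rate is 0.0089167, so the payment is 208,500 × 0.0089167 / (1 − 1.0089167^−84) = £3,537.22.
Offer 2: monthly rate = 9.25%/12 = 0.0077083; payment = 208,500 × 0.0077083 / (1 − (1+0.0077083)^−84) = £3,381.09.
Over 60 months: Offer 1 costs 60 × £3,537.22 + £6,255.00 = £218,488.20; Offer 2 costs 60 × £3,381.09 + £6,255.00 = £209,120.40.
Offer 2 is cheaper by £218,488.20 − £209,120.40 = £9,367.80.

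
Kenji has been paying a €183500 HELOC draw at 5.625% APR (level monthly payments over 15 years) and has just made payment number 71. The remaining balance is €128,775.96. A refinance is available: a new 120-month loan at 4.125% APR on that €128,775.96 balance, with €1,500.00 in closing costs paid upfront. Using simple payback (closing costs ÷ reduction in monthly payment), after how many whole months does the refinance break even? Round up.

Current payment = 183,500 × 5.625%/12 / (1 − (1+0.0046875)^−180) = €1,511.55.
Refinanced payment = 128,775.96 × 0.0034375 / (1 − (1+0.0034375)^−120) = €1,311.46.
Monthly savings = €1,511.55 − €1,311.46 = €200.09.
Break-even = €1,500.00 / €200.09 = 7.50 → 8 months.

8 months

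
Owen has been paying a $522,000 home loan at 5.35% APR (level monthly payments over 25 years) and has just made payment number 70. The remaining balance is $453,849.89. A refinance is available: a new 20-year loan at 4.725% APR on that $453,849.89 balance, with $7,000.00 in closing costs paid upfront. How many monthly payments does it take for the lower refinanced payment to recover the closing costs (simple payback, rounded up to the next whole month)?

31 months

Current payment = 522,000 × 5.35%/12 / (1 − (1+0.0044583)^−300) = $3,158.95.
Refinanced payment = 453,849.89 × 0.0039375 / (1 − (1+0.0039375)^−240) = $2,926.69.
Monthly savings = $3,158.95 − $2,926.69 = $232.26.
Break-even = $7,000.00 / $232.26 = 30.14 → 31 months.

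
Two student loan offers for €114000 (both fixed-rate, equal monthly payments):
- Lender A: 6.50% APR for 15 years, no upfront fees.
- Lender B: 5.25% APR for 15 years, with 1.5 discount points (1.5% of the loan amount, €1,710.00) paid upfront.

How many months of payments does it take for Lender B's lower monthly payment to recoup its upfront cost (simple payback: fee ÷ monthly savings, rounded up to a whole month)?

23 months

Lender A: at 6.50% the monthly rate is 0.0054167, so the payment is 114,000 × 0.0054167 / (1 − 1.0054167^−180) = €993.06.
Lender B: monthly rate = 5.25%/12 = 0.0043750; payment = 114,000 × 0.0043750 / (1 − (1+0.0043750)^−180) = €916.42.
Monthly savings = €993.06 − €916.42 = €76.64.
Break-even = €1,710.00 / €76.64 = 22.31 → 23 months.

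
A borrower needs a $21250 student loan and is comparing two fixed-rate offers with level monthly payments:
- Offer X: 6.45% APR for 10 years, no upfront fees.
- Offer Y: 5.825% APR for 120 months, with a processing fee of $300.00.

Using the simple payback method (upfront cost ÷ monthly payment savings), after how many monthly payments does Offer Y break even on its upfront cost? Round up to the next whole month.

Offer X: at 6.45% the monthly rate is 0.0053750, so the payment is 21,250 × 0.0053750 / (1 − 1.0053750^−120) = $240.75.
Offer Y: at 5.825% the monthly rate is 0.0048542, so the payment is 21,250 × 0.0048542 / (1 − 1.0048542^−120) = $234.06.
Monthly savings = $240.75 − $234.06 = $6.69.
Break-even = $300.00 / $6.69 = 44.84 → 45 months.

45 months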